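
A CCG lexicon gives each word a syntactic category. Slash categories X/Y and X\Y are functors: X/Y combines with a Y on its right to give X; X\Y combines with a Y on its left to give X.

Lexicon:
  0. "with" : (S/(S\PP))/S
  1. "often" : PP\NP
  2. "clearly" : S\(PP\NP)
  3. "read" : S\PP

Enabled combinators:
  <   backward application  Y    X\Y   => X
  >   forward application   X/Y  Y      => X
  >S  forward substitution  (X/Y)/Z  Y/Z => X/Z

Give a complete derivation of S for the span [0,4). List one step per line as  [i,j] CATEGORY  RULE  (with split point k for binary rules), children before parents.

[0,4] S   >
  [0,3] S/(S\PP)   >
    [0,1] "with" : (S/(S\PP))/S
    [1,3] S   <
      [1,2] "often" : PP\NP
      [2,3] "clearly" : S\(PP\NP)
  [3,4] "read" : S\PP

[0,1] (S/(S\PP))/S  lex  "with"
[1,2] PP\NP  lex  "often"
[2,3] S\(PP\NP)  lex  "clearly"
[1,3] S  <  k=2
[0,3] S/(S\PP)  >  k=1
[3,4] S\PP  lex  "read"
[0,4] S  >  k=3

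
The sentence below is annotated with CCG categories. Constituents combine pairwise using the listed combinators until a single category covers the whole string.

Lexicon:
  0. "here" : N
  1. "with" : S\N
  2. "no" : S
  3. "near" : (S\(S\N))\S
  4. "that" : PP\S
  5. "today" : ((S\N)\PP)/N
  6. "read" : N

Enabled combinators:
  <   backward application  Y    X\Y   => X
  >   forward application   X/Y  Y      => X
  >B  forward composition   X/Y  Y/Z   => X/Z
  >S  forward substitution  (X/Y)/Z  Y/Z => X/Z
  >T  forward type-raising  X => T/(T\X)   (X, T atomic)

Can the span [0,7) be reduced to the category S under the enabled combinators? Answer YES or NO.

[0,7] S   >
  [0,1] S/(S\N)   >T
    [0,1] "here" : N
  [1,7] S\N   <
    [1,5] PP   <
      [1,4] S   <
        [1,2] "with" : S\N
        [2,4] S\(S\N)   <
          [2,3] "no" : S
          [3,4] "near" : (S\(S\N))\S
      [4,5] "that" : PP\S
    [5,7] (S\N)\PP   >
      [5,6] "today" : ((S\N)\PP)/N
      [6,7] "read" : N

YES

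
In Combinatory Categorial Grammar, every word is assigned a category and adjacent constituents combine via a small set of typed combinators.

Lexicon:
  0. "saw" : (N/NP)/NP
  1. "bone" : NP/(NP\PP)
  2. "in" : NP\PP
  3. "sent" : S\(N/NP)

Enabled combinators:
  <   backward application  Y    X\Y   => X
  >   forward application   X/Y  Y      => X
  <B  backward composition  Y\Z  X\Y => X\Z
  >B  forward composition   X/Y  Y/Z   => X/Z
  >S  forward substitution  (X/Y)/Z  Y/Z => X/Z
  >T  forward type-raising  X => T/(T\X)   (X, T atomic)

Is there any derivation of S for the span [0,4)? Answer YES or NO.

YES

[0,4] S   <
  [0,3] N/NP   >
    [0,1] "saw" : (N/NP)/NP
    [1,3] NP   >
      [1,2] "bone" : NP/(NP\PP)
      [2,3] "in" : NP\PP
  [3,4] "sent" : S\(N/NP)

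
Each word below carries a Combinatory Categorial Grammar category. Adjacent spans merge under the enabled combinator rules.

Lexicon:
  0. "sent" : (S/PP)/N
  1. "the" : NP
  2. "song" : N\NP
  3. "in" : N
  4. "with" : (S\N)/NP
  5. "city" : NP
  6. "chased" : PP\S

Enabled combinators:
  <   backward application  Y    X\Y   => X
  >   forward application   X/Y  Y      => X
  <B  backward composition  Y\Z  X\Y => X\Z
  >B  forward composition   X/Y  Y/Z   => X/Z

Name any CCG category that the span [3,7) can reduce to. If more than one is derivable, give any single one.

[0,7] S   >
  [0,3] S/PP   >
    [0,1] "sent" : (S/PP)/N
    [1,3] N   <
      [1,2] "the" : NP
      [2,3] "song" : N\NP
  [3,7] PP   <
    [3,4] "in" : N
    [4,7] PP\N   <B
      [4,6] S\N   >
        [4,5] "with" : (S\N)/NP
        [5,6] "city" : NP
      [6,7] "chased" : PP\S

PP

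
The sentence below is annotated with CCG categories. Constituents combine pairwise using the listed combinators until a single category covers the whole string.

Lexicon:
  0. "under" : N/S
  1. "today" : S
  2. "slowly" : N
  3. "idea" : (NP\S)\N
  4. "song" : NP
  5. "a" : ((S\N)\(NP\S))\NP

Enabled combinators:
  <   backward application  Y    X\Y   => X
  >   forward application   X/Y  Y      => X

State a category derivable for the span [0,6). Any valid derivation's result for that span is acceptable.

S

[0,6] S   <
  [0,2] N   >
    [0,1] "under" : N/S
    [1,2] "today" : S
  [2,6] S\N   <
    [2,4] NP\S   <
      [2,3] "slowly" : N
      [3,4] "idea" : (NP\S)\N
    [4,6] (S\N)\(NP\S)   <
      [4,5] "song" : NP
      [5,6] "a" : ((S\N)\(NP\S))\NP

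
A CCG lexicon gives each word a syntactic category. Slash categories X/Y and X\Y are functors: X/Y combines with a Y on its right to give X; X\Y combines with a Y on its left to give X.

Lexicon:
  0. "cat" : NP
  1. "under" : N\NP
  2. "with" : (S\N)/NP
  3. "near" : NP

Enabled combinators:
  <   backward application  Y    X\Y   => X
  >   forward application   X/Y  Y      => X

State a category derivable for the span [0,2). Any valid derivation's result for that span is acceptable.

[0,4] S   <
  [0,2] N   <
    [0,1] "cat" : NP
    [1,2] "under" : N\NP
  [2,4] S\N   >
    [2,3] "with" : (S\N)/NP
    [3,4] "near" : NP

N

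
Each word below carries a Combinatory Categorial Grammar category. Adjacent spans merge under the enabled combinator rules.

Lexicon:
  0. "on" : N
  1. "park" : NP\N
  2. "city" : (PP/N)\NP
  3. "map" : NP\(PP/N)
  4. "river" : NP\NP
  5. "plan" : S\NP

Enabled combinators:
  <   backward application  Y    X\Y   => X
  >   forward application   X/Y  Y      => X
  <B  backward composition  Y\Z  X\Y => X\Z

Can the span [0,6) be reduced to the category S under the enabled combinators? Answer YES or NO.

[0,6] S   <
  [0,4] NP   <
    [0,1] "on" : N
    [1,4] NP\N   <B
      [1,2] "park" : NP\N
      [2,4] NP\NP   <B
        [2,3] "city" : (PP/N)\NP
        [3,4] "map" : NP\(PP/N)
  [4,6] S\NP   <B
    [4,5] "river" : NP\NP
    [5,6] "plan" : S\NP

YES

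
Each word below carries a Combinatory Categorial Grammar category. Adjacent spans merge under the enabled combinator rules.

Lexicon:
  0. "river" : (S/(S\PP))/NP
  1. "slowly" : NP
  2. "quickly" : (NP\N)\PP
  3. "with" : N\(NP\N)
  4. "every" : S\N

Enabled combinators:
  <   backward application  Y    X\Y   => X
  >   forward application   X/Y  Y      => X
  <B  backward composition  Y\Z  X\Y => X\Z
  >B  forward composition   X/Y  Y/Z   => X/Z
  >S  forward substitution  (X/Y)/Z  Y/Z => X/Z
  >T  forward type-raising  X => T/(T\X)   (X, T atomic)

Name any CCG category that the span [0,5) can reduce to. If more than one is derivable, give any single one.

S

[0,5] S   >
  [0,2] S/(S\PP)   >
    [0,1] "river" : (S/(S\PP))/NP
    [1,2] "slowly" : NP
  [2,5] S\PP   <B
    [2,4] N\PP   <B
      [2,3] "quickly" : (NP\N)\PP
      [3,4] "with" : N\(NP\N)
    [4,5] "every" : S\N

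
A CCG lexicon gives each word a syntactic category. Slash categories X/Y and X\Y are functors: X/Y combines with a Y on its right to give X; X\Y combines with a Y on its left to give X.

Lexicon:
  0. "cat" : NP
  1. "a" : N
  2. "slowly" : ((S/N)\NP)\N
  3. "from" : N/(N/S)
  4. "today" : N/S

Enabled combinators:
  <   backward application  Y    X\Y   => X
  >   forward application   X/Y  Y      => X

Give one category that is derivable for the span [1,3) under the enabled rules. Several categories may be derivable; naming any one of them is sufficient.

[0,5] S   >
  [0,3] S/N   <
    [0,1] "cat" : NP
    [1,3] (S/N)\NP   <
      [1,2] "a" : N
      [2,3] "slowly" : ((S/N)\NP)\N
  [3,5] N   >
    [3,4] "from" : N/(N/S)
    [4,5] "today" : N/S

(S/N)\NP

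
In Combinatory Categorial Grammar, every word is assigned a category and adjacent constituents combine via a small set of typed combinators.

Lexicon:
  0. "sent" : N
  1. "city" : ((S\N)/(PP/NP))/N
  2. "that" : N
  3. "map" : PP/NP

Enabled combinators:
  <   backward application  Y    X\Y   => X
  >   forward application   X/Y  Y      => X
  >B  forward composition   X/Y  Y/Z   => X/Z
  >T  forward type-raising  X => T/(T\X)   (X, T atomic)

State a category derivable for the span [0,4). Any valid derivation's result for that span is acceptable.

S

[0,4] S   >
  [0,1] S/(S\N)   >T
    [0,1] "sent" : N
  [1,4] S\N   >
    [1,3] (S\N)/(PP/NP)   >
      [1,2] "city" : ((S\N)/(PP/NP))/N
      [2,3] "that" : N
    [3,4] "map" : PP/NP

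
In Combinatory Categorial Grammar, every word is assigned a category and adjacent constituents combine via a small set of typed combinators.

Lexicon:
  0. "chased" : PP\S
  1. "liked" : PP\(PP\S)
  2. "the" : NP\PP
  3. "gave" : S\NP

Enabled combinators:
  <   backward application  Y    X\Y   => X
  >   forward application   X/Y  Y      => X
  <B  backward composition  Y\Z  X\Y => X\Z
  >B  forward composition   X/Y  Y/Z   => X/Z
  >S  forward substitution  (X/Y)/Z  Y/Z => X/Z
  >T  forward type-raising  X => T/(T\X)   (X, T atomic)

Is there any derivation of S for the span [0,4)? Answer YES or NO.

YES

[0,4] S   <
  [0,2] PP   <
    [0,1] "chased" : PP\S
    [1,2] "liked" : PP\(PP\S)
  [2,4] S\PP   <B
    [2,3] "the" : NP\PP
    [3,4] "gave" : S\NP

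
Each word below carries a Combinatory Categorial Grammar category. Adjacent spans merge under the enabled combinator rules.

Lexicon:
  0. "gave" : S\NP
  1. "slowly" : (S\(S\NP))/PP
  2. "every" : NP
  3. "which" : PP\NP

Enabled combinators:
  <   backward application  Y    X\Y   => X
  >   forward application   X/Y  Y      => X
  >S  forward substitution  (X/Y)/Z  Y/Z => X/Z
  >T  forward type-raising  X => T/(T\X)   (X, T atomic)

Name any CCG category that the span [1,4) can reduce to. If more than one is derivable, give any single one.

[0,4] S   <
  [0,1] "gave" : S\NP
  [1,4] S\(S\NP)   >
    [1,2] "slowly" : (S\(S\NP))/PP
    [2,4] PP   >
      [2,3] PP/(PP\NP)   >T
        [2,3] "every" : NP
      [3,4] "which" : PP\NP

S\(S\NP)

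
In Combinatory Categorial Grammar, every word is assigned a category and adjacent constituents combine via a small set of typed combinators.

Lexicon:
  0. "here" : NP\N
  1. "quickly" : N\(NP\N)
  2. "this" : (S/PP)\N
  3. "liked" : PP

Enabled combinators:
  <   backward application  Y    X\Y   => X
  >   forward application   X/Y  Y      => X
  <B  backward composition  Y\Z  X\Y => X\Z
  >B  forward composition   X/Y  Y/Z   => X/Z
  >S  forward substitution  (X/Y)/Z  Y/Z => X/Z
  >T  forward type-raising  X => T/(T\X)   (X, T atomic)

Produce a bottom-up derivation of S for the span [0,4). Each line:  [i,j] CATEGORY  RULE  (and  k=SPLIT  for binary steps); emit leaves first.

[0,1] NP\N  lex  "here"
[1,2] N\(NP\N)  lex  "quickly"
[0,2] N  <  k=1
[2,3] (S/PP)\N  lex  "this"
[0,3] S/PP  <  k=2
[3,4] PP  lex  "liked"
[0,4] S  >  k=3

[0,4] S   >
  [0,3] S/PP   <
    [0,2] N   <
      [0,1] "here" : NP\N
      [1,2] "quickly" : N\(NP\N)
    [2,3] "this" : (S/PP)\N
  [3,4] "liked" : PP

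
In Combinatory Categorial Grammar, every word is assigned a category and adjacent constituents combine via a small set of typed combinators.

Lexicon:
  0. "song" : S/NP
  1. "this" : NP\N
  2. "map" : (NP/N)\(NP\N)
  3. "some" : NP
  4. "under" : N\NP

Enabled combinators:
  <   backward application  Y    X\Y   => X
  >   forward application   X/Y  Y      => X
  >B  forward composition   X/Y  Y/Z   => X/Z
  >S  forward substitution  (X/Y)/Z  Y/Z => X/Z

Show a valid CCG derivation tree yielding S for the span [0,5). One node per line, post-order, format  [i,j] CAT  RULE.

[0,1] S/NP  lex  "song"
[1,2] NP\N  lex  "this"
[2,3] (NP/N)\(NP\N)  lex  "map"
[1,3] NP/N  <  k=2
[0,3] S/N  >B  k=1
[3,4] NP  lex  "some"
[4,5] N\NP  lex  "under"
[3,5] N  <  k=4
[0,5] S  >  k=3

[0,5] S   >
  [0,3] S/N   >B
    [0,1] "song" : S/NP
    [1,3] NP/N   <
      [1,2] "this" : NP\N
      [2,3] "map" : (NP/N)\(NP\N)
  [3,5] N   <
    [3,4] "some" : NP
    [4,5] "under" : N\NP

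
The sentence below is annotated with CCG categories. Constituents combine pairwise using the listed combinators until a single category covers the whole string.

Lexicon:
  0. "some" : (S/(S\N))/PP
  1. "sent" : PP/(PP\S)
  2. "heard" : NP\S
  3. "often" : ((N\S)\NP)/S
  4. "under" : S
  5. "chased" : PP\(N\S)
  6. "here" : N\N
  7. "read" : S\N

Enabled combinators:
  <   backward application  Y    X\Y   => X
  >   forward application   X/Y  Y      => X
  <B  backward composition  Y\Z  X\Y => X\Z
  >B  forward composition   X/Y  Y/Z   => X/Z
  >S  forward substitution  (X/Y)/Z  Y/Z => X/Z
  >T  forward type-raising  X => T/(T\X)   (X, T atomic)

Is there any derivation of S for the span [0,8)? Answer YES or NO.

[0,8] S   >
  [0,6] S/(S\N)   >
    [0,1] "some" : (S/(S\N))/PP
    [1,6] PP   >
      [1,2] "sent" : PP/(PP\S)
      [2,6] PP\S   <B
        [2,3] "heard" : NP\S
        [3,6] PP\NP   <B
          [3,5] (N\S)\NP   >
            [3,4] "often" : ((N\S)\NP)/S
            [4,5] "under" : S
          [5,6] "chased" : PP\(N\S)
  [6,8] S\N   <B
    [6,7] "here" : N\N
    [7,8] "read" : S\N

YES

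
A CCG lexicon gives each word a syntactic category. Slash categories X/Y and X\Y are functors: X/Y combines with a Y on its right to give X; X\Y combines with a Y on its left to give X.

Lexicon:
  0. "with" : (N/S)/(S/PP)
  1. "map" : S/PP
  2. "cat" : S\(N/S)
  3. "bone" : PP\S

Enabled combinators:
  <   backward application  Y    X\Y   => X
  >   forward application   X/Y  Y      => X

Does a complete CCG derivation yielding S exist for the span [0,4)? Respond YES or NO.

NO

(N/S)/(S/PP) S/PP S\(N/S) PP\S
CKY chart[0,4] = {PP}; S ∉ chart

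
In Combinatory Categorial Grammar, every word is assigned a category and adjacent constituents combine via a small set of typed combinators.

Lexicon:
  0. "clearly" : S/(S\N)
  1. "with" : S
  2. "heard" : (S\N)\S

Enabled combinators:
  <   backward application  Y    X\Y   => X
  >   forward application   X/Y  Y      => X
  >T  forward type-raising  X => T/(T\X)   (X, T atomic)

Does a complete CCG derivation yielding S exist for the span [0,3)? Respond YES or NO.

YES

[0,3] S   >
  [0,1] "clearly" : S/(S\N)
  [1,3] S\N   <
    [1,2] "with" : S
    [2,3] "heard" : (S\N)\S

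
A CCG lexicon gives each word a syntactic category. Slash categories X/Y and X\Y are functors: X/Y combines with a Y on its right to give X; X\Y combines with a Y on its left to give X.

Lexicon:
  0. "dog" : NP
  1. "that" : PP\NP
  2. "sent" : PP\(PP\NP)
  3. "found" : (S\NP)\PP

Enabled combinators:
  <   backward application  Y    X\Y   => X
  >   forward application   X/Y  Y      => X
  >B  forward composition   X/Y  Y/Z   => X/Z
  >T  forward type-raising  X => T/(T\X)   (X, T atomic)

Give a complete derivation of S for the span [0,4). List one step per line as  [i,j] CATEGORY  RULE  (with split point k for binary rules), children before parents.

[0,1] NP  lex  "dog"
[1,2] PP\NP  lex  "that"
[2,3] PP\(PP\NP)  lex  "sent"
[1,3] PP  <  k=2
[3,4] (S\NP)\PP  lex  "found"
[1,4] S\NP  <  k=3
[0,4] S  <  k=1

[0,4] S   <
  [0,1] "dog" : NP
  [1,4] S\NP   <
    [1,3] PP   <
      [1,2] "that" : PP\NP
      [2,3] "sent" : PP\(PP\NP)
    [3,4] "found" : (S\NP)\PP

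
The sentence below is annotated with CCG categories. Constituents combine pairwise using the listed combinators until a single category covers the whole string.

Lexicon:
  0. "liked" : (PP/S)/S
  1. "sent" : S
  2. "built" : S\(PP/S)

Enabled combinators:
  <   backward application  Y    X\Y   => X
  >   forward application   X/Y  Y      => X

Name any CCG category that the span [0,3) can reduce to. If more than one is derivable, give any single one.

[0,3] S   <
  [0,2] PP/S   >
    [0,1] "liked" : (PP/S)/S
    [1,2] "sent" : S
  [2,3] "built" : S\(PP/S)

S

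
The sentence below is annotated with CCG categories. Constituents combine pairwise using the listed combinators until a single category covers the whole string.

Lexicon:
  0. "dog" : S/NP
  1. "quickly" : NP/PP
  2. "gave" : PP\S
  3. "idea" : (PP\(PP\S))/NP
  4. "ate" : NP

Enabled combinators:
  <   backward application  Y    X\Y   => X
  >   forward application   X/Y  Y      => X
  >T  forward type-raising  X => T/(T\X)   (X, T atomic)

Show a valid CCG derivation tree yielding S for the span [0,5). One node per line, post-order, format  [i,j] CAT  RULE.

[0,5] S   >
  [0,1] "dog" : S/NP
  [1,5] NP   >
    [1,2] "quickly" : NP/PP
    [2,5] PP   <
      [2,3] "gave" : PP\S
      [3,5] PP\(PP\S)   >
        [3,4] "idea" : (PP\(PP\S))/NP
        [4,5] "ate" : NP

[0,1] S/NP  lex  "dog"
[1,2] NP/PP  lex  "quickly"
[2,3] PP\S  lex  "gave"
[3,4] (PP\(PP\S))/NP  lex  "idea"
[4,5] NP  lex  "ate"
[3,5] PP\(PP\S)  >  k=4
[2,5] PP  <  k=3
[1,5] NP  >  k=2
[0,5] S  >  k=1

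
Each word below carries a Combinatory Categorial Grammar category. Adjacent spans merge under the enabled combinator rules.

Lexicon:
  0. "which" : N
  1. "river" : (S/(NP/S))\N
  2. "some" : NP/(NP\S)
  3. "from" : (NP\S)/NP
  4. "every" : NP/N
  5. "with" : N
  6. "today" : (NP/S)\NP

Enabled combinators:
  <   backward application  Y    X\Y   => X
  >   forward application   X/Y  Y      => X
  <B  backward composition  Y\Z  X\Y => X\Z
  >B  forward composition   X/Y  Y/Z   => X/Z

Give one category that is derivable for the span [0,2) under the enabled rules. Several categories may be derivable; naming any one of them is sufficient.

[0,7] S   >
  [0,2] S/(NP/S)   <
    [0,1] "which" : N
    [1,2] "river" : (S/(NP/S))\N
  [2,7] NP/S   >B
    [2,4] NP/NP   >B
      [2,3] "some" : NP/(NP\S)
      [3,4] "from" : (NP\S)/NP
    [4,7] NP/S   <
      [4,6] NP   >
        [4,5] "every" : NP/N
        [5,6] "with" : N
      [6,7] "today" : (NP/S)\NP

S/(NP/S)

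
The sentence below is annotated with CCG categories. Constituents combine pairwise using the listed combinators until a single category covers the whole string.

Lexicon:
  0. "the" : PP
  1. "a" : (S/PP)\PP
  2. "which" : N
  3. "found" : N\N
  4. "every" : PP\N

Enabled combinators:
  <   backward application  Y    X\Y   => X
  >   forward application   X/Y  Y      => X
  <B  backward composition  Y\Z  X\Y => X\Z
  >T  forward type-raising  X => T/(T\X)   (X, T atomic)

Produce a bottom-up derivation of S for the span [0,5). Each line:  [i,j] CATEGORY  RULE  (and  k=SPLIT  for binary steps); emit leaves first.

[0,5] S   >
  [0,2] S/PP   <
    [0,1] "the" : PP
    [1,2] "a" : (S/PP)\PP
  [2,5] PP   <
    [2,3] "which" : N
    [3,5] PP\N   <B
      [3,4] "found" : N\N
      [4,5] "every" : PP\N

[0,1] PP  lex  "the"
[1,2] (S/PP)\PP  lex  "a"
[0,2] S/PP  <  k=1
[2,3] N  lex  "which"
[3,4] N\N  lex  "found"
[4,5] PP\N  lex  "every"
[3,5] PP\N  <B  k=4
[2,5] PP  <  k=3
[0,5] S  >  k=2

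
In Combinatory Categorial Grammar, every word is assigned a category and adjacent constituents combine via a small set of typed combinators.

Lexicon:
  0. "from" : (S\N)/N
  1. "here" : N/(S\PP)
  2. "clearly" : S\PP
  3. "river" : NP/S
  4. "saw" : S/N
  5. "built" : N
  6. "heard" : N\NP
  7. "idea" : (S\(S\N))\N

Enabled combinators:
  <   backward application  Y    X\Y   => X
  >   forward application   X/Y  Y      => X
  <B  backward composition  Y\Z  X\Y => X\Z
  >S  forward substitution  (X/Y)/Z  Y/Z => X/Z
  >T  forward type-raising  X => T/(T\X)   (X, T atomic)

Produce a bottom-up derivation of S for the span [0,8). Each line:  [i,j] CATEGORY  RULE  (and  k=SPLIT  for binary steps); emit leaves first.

[0,1] (S\N)/N  lex  "from"
[1,2] N/(S\PP)  lex  "here"
[2,3] S\PP  lex  "clearly"
[1,3] N  >  k=2
[0,3] S\N  >  k=1
[3,4] NP/S  lex  "river"
[4,5] S/N  lex  "saw"
[5,6] N  lex  "built"
[4,6] S  >  k=5
[3,6] NP  >  k=4
[6,7] N\NP  lex  "heard"
[3,7] N  <  k=6
[7,8] (S\(S\N))\N  lex  "idea"
[3,8] S\(S\N)  <  k=7
[0,8] S  <  k=3

[0,8] S   <
  [0,3] S\N   >
    [0,1] "from" : (S\N)/N
    [1,3] N   >
      [1,2] "here" : N/(S\PP)
      [2,3] "clearly" : S\PP
  [3,8] S\(S\N)   <
    [3,7] N   <
      [3,6] NP   >
        [3,4] "river" : NP/S
        [4,6] S   >
          [4,5] "saw" : S/N
          [5,6] "built" : N
      [6,7] "heard" : N\NP
    [7,8] "idea" : (S\(S\N))\N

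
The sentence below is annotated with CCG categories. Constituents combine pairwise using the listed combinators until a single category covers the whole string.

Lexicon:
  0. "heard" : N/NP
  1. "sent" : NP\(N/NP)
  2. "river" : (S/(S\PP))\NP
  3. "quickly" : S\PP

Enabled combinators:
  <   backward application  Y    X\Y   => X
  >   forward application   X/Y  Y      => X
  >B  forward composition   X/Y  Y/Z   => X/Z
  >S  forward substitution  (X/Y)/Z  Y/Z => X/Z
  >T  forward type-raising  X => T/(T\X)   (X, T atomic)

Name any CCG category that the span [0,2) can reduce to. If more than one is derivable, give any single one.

NP

[0,4] S   >
  [0,3] S/(S\PP)   <
    [0,2] NP   <
      [0,1] "heard" : N/NP
      [1,2] "sent" : NP\(N/NP)
    [2,3] "river" : (S/(S\PP))\NP
  [3,4] "quickly" : S\PP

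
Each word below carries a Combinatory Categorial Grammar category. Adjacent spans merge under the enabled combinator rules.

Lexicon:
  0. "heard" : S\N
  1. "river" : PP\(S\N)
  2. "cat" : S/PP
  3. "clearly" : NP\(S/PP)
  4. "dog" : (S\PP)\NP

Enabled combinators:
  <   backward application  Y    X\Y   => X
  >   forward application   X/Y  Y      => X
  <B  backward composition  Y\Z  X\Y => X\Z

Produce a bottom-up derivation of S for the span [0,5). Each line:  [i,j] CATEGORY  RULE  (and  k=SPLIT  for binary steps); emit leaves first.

[0,5] S   <
  [0,2] PP   <
    [0,1] "heard" : S\N
    [1,2] "river" : PP\(S\N)
  [2,5] S\PP   <
    [2,4] NP   <
      [2,3] "cat" : S/PP
      [3,4] "clearly" : NP\(S/PP)
    [4,5] "dog" : (S\PP)\NP

[0,1] S\N  lex  "heard"
[1,2] PP\(S\N)  lex  "river"
[0,2] PP  <  k=1
[2,3] S/PP  lex  "cat"
[3,4] NP\(S/PP)  lex  "clearly"
[2,4] NP  <  k=3
[4,5] (S\PP)\NP  lex  "dog"
[2,5] S\PP  <  k=4
[0,5] S  <  k=2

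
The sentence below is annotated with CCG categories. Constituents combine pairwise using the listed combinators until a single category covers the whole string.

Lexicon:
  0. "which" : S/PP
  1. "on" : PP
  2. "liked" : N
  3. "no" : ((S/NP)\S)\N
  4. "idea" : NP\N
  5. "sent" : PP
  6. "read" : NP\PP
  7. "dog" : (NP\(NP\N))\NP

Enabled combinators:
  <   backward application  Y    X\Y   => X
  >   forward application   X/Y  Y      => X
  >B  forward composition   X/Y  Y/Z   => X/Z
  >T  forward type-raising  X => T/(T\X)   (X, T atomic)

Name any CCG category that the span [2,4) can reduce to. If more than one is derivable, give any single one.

(S/NP)\S

[0,8] S   >
  [0,4] S/NP   <
    [0,2] S   >
      [0,1] "which" : S/PP
      [1,2] "on" : PP
    [2,4] (S/NP)\S   <
      [2,3] "liked" : N
      [3,4] "no" : ((S/NP)\S)\N
  [4,8] NP   <
    [4,5] "idea" : NP\N
    [5,8] NP\(NP\N)   <
      [5,7] NP   <
        [5,6] "sent" : PP
        [6,7] "read" : NP\PP
      [7,8] "dog" : (NP\(NP\N))\NP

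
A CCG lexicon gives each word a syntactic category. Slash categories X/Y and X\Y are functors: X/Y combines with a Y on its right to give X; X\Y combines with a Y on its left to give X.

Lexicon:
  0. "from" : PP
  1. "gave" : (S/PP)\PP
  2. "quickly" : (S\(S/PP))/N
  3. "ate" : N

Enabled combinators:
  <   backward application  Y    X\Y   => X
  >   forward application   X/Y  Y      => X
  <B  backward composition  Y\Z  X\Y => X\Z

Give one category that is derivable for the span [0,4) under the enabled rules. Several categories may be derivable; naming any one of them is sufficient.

S

[0,4] S   <
  [0,2] S/PP   <
    [0,1] "from" : PP
    [1,2] "gave" : (S/PP)\PP
  [2,4] S\(S/PP)   >
    [2,3] "quickly" : (S\(S/PP))/N
    [3,4] "ate" : N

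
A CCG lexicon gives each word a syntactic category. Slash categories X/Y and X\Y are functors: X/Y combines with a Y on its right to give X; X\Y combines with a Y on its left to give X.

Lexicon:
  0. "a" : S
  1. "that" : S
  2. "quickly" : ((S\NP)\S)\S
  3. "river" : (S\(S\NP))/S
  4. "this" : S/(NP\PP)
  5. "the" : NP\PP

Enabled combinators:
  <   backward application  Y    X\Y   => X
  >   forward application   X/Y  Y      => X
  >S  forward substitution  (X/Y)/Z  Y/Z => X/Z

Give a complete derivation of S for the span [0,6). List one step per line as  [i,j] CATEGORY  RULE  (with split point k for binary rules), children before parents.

[0,1] S  lex  "a"
[1,2] S  lex  "that"
[2,3] ((S\NP)\S)\S  lex  "quickly"
[1,3] (S\NP)\S  <  k=2
[0,3] S\NP  <  k=1
[3,4] (S\(S\NP))/S  lex  "river"
[4,5] S/(NP\PP)  lex  "this"
[5,6] NP\PP  lex  "the"
[4,6] S  >  k=5
[3,6] S\(S\NP)  >  k=4
[0,6] S  <  k=3

[0,6] S   <
  [0,3] S\NP   <
    [0,1] "a" : S
    [1,3] (S\NP)\S   <
      [1,2] "that" : S
      [2,3] "quickly" : ((S\NP)\S)\S
  [3,6] S\(S\NP)   >
    [3,4] "river" : (S\(S\NP))/S
    [4,6] S   >
      [4,5] "this" : S/(NP\PP)
      [5,6] "the" : NP\PP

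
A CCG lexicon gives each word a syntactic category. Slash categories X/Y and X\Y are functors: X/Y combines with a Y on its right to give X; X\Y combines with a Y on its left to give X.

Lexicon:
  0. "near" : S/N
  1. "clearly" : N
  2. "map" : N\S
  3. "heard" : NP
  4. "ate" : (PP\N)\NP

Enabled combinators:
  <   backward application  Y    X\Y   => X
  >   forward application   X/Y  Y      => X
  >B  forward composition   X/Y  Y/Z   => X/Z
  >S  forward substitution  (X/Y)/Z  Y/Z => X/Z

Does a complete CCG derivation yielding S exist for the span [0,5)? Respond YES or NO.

S/N N N\S NP (PP\N)\NP
CKY chart[0,5] = {PP}; S ∉ chart

NO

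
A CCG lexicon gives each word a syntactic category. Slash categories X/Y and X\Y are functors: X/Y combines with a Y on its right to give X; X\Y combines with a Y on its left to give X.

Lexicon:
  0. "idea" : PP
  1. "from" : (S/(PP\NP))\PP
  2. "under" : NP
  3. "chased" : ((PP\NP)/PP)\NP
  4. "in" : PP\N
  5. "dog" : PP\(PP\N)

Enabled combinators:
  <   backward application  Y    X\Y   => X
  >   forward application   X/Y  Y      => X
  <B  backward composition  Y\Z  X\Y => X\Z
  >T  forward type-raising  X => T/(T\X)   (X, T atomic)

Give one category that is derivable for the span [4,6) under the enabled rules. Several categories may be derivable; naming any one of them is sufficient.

[0,6] S   >
  [0,2] S/(PP\NP)   <
    [0,1] "idea" : PP
    [1,2] "from" : (S/(PP\NP))\PP
  [2,6] PP\NP   >
    [2,4] (PP\NP)/PP   <
      [2,3] "under" : NP
      [3,4] "chased" : ((PP\NP)/PP)\NP
    [4,6] PP   <
      [4,5] "in" : PP\N
      [5,6] "dog" : PP\(PP\N)

PP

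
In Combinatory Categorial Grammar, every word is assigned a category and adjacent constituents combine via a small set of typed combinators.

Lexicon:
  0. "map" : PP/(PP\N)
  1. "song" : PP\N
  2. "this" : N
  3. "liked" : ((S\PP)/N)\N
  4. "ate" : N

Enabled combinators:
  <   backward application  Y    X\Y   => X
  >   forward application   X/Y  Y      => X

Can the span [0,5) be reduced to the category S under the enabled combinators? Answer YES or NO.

YES

[0,5] S   <
  [0,2] PP   >
    [0,1] "map" : PP/(PP\N)
    [1,2] "song" : PP\N
  [2,5] S\PP   >
    [2,4] (S\PP)/N   <
      [2,3] "this" : N
      [3,4] "liked" : ((S\PP)/N)\N
    [4,5] "ate" : N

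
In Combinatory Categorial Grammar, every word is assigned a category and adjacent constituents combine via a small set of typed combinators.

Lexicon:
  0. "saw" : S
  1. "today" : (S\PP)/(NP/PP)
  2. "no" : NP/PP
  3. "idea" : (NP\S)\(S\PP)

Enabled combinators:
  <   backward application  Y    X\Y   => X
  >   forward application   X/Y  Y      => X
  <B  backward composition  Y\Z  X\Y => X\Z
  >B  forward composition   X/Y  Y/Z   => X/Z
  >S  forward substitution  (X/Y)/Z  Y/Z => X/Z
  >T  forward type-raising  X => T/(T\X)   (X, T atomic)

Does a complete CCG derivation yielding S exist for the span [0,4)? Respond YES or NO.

NO

S (S\PP)/(NP/PP) NP/PP (NP\S)\(S\PP)
CKY chart[0,4] = {N/(N\NP), NP, NP/(NP\NP), PP/(PP\NP), S/(S\NP)}; S ∉ chart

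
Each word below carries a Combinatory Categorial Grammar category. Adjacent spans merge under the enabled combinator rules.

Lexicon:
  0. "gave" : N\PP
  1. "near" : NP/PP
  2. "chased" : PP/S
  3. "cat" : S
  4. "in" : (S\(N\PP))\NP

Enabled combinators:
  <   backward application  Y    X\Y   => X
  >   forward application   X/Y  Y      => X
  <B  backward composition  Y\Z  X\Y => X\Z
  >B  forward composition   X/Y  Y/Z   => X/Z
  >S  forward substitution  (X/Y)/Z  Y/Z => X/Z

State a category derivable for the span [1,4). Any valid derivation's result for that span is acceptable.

NP

[0,5] S   <
  [0,1] "gave" : N\PP
  [1,5] S\(N\PP)   <
    [1,4] NP   >
      [1,2] "near" : NP/PP
      [2,4] PP   >
        [2,3] "chased" : PP/S
        [3,4] "cat" : S
    [4,5] "in" : (S\(N\PP))\NP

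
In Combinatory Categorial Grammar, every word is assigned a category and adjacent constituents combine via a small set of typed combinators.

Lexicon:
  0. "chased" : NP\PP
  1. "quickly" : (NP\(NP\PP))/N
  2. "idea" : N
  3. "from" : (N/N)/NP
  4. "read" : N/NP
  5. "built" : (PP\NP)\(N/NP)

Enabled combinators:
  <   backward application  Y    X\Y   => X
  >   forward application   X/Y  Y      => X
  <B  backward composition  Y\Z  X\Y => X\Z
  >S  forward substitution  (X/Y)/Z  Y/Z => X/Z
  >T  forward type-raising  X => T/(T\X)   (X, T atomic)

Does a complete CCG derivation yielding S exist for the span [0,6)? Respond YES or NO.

NP\PP (NP\(NP\PP))/N N (N/N)/NP N/NP (PP\NP)\(N/NP)
CKY chart[0,6] = {N/(N\PP), NP/(NP\PP), PP, PP/(PP\PP), S/(S\PP)}; S ∉ chart

NO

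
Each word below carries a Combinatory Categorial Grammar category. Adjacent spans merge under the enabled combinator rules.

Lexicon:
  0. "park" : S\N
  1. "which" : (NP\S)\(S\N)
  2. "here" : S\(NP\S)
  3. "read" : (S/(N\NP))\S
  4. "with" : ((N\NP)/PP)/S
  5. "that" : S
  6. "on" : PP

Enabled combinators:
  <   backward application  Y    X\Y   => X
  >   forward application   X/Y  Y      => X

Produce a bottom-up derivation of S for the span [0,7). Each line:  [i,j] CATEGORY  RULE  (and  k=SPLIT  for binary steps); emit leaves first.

[0,7] S   >
  [0,4] S/(N\NP)   <
    [0,3] S   <
      [0,2] NP\S   <
        [0,1] "park" : S\N
        [1,2] "which" : (NP\S)\(S\N)
      [2,3] "here" : S\(NP\S)
    [3,4] "read" : (S/(N\NP))\S
  [4,7] N\NP   >
    [4,6] (N\NP)/PP   >
      [4,5] "with" : ((N\NP)/PP)/S
      [5,6] "that" : S
    [6,7] "on" : PP

[0,1] S\N  lex  "park"
[1,2] (NP\S)\(S\N)  lex  "which"
[0,2] NP\S  <  k=1
[2,3] S\(NP\S)  lex  "here"
[0,3] S  <  k=2
[3,4] (S/(N\NP))\S  lex  "read"
[0,4] S/(N\NP)  <  k=3
[4,5] ((N\NP)/PP)/S  lex  "with"
[5,6] S  lex  "that"
[4,6] (N\NP)/PP  >  k=5
[6,7] PP  lex  "on"
[4,7] N\NP  >  k=6
[0,7] S  >  k=4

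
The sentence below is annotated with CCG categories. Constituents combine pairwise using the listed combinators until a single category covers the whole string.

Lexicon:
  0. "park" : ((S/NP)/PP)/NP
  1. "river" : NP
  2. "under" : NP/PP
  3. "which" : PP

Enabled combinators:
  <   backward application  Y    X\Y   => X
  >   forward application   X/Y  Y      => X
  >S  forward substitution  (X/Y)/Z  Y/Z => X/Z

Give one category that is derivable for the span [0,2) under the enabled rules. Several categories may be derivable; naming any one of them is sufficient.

[0,4] S   >
  [0,3] S/PP   >S
    [0,2] (S/NP)/PP   >
      [0,1] "park" : ((S/NP)/PP)/NP
      [1,2] "river" : NP
    [2,3] "under" : NP/PP
  [3,4] "which" : PP

(S/NP)/PP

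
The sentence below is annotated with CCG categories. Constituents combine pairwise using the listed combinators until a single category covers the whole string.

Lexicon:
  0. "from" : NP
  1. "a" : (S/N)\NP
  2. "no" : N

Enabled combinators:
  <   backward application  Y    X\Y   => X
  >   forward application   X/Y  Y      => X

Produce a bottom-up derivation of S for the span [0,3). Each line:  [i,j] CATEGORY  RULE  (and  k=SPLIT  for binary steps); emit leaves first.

[0,1] NP  lex  "from"
[1,2] (S/N)\NP  lex  "a"
[0,2] S/N  <  k=1
[2,3] N  lex  "no"
[0,3] S  >  k=2

[0,3] S   >
  [0,2] S/N   <
    [0,1] "from" : NP
    [1,2] "a" : (S/N)\NP
  [2,3] "no" : N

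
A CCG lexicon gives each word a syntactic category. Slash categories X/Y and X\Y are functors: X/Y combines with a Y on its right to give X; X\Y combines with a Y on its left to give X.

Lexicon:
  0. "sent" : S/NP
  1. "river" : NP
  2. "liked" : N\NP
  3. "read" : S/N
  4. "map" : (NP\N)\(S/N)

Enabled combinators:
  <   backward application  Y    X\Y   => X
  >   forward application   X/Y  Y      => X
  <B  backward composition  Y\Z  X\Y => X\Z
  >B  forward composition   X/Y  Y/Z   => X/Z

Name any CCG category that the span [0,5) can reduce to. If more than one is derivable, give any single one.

S

[0,5] S   >
  [0,1] "sent" : S/NP
  [1,5] NP   <
    [1,3] N   <
      [1,2] "river" : NP
      [2,3] "liked" : N\NP
    [3,5] NP\N   <
      [3,4] "read" : S/N
      [4,5] "map" : (NP\N)\(S/N)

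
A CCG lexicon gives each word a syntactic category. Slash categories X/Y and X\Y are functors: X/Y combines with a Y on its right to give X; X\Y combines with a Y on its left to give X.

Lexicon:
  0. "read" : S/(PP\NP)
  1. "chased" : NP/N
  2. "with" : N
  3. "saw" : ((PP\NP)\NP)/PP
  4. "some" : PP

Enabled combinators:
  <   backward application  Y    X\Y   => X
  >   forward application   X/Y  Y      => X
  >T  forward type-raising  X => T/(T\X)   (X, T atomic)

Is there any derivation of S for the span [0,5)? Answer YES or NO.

[0,5] S   >
  [0,1] "read" : S/(PP\NP)
  [1,5] PP\NP   <
    [1,3] NP   >
      [1,2] "chased" : NP/N
      [2,3] "with" : N
    [3,5] (PP\NP)\NP   >
      [3,4] "saw" : ((PP\NP)\NP)/PP
      [4,5] "some" : PP

YES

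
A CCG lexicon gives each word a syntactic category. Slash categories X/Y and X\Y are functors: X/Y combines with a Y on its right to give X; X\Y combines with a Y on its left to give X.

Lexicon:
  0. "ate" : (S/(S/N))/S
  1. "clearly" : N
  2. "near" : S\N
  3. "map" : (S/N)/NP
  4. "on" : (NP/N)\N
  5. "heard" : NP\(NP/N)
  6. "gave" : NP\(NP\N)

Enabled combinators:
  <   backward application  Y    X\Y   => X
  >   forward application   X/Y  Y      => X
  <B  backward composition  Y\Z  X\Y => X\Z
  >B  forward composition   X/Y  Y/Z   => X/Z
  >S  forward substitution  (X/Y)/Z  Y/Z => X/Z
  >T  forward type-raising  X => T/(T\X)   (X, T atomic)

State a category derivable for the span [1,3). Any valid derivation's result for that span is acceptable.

[0,7] S   >
  [0,3] S/(S/N)   >
    [0,1] "ate" : (S/(S/N))/S
    [1,3] S   >
      [1,2] S/(S\N)   >T
        [1,2] "clearly" : N
      [2,3] "near" : S\N
  [3,7] S/N   >
    [3,4] "map" : (S/N)/NP
    [4,7] NP   <
      [4,6] NP\N   <B
        [4,5] "on" : (NP/N)\N
        [5,6] "heard" : NP\(NP/N)
      [6,7] "gave" : NP\(NP\N)

S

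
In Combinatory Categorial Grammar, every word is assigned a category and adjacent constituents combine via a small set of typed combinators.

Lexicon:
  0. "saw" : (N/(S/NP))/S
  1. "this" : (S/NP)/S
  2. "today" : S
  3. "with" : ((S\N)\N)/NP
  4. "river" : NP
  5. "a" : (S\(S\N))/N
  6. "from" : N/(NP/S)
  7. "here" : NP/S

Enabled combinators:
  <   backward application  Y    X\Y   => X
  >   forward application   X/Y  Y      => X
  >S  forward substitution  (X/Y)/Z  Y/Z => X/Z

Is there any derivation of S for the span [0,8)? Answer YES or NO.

[0,8] S   <
  [0,5] S\N   <
    [0,3] N   >
      [0,2] N/S   >S
        [0,1] "saw" : (N/(S/NP))/S
        [1,2] "this" : (S/NP)/S
      [2,3] "today" : S
    [3,5] (S\N)\N   >
      [3,4] "with" : ((S\N)\N)/NP
      [4,5] "river" : NP
  [5,8] S\(S\N)   >
    [5,6] "a" : (S\(S\N))/N
    [6,8] N   >
      [6,7] "from" : N/(NP/S)
      [7,8] "here" : NP/S

YES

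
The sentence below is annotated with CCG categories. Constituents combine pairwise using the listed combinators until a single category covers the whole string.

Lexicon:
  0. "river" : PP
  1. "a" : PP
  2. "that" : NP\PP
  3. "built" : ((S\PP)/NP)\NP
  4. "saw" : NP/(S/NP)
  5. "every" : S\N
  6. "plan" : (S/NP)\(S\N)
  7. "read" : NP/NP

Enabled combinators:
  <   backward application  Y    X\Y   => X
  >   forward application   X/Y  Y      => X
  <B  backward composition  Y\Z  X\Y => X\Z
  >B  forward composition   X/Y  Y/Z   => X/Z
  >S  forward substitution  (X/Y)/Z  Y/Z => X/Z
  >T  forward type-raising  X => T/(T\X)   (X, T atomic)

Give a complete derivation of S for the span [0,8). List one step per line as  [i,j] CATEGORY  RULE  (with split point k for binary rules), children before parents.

[0,1] PP  lex  "river"
[1,2] PP  lex  "a"
[1,2] NP/(NP\PP)  >T
[2,3] NP\PP  lex  "that"
[1,3] NP  >  k=2
[3,4] ((S\PP)/NP)\NP  lex  "built"
[1,4] (S\PP)/NP  <  k=3
[4,5] NP/(S/NP)  lex  "saw"
[5,6] S\N  lex  "every"
[6,7] (S/NP)\(S\N)  lex  "plan"
[5,7] S/NP  <  k=6
[7,8] NP/NP  lex  "read"
[5,8] S/NP  >B  k=7
[4,8] NP  >  k=5
[1,8] S\PP  >  k=4
[0,8] S  <  k=1

[0,8] S   <
  [0,1] "river" : PP
  [1,8] S\PP   >
    [1,4] (S\PP)/NP   <
      [1,3] NP   >
        [1,2] NP/(NP\PP)   >T
          [1,2] "a" : PP
        [2,3] "that" : NP\PP
      [3,4] "built" : ((S\PP)/NP)\NP
    [4,8] NP   >
      [4,5] "saw" : NP/(S/NP)
      [5,8] S/NP   >B
        [5,7] S/NP   <
          [5,6] "every" : S\N
          [6,7] "plan" : (S/NP)\(S\N)
        [7,8] "read" : NP/NP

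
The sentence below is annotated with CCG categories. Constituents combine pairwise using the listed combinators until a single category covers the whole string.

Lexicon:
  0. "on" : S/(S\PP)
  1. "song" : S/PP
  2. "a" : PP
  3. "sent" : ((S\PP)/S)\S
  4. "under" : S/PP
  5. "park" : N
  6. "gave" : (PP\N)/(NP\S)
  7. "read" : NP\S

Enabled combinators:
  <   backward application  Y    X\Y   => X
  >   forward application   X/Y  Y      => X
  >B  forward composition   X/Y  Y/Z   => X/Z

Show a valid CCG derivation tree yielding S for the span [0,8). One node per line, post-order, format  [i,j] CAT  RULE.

[0,8] S   >
  [0,1] "on" : S/(S\PP)
  [1,8] S\PP   >
    [1,4] (S\PP)/S   <
      [1,3] S   >
        [1,2] "song" : S/PP
        [2,3] "a" : PP
      [3,4] "sent" : ((S\PP)/S)\S
    [4,8] S   >
      [4,5] "under" : S/PP
      [5,8] PP   <
        [5,6] "park" : N
        [6,8] PP\N   >
          [6,7] "gave" : (PP\N)/(NP\S)
          [7,8] "read" : NP\S

[0,1] S/(S\PP)  lex  "on"
[1,2] S/PP  lex  "song"
[2,3] PP  lex  "a"
[1,3] S  >  k=2
[3,4] ((S\PP)/S)\S  lex  "sent"
[1,4] (S\PP)/S  <  k=3
[4,5] S/PP  lex  "under"
[5,6] N  lex  "park"
[6,7] (PP\N)/(NP\S)  lex  "gave"
[7,8] NP\S  lex  "read"
[6,8] PP\N  >  k=7
[5,8] PP  <  k=6
[4,8] S  >  k=5
[1,8] S\PP  >  k=4
[0,8] S  >  k=1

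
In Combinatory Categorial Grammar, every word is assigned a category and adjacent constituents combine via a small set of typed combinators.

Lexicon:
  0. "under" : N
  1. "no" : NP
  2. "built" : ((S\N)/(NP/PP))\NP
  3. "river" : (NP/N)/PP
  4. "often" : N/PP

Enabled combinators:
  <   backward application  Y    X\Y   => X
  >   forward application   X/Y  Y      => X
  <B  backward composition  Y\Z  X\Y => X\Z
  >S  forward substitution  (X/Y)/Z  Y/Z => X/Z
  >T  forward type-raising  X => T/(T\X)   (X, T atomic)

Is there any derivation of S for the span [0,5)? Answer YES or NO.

YES

[0,5] S   >
  [0,1] S/(S\N)   >T
    [0,1] "under" : N
  [1,5] S\N   >
    [1,3] (S\N)/(NP/PP)   <
      [1,2] "no" : NP
      [2,3] "built" : ((S\N)/(NP/PP))\NP
    [3,5] NP/PP   >S
      [3,4] "river" : (NP/N)/PP
      [4,5] "often" : N/PP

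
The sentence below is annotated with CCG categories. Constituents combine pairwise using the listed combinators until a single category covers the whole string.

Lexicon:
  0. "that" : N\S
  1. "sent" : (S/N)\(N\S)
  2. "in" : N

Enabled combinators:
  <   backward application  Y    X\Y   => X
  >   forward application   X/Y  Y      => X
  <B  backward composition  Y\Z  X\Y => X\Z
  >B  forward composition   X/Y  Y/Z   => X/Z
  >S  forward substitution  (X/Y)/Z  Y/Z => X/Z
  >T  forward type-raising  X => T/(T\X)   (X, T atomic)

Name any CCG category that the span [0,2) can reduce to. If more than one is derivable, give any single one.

[0,3] S   >
  [0,2] S/N   <
    [0,1] "that" : N\S
    [1,2] "sent" : (S/N)\(N\S)
  [2,3] "in" : N

S/N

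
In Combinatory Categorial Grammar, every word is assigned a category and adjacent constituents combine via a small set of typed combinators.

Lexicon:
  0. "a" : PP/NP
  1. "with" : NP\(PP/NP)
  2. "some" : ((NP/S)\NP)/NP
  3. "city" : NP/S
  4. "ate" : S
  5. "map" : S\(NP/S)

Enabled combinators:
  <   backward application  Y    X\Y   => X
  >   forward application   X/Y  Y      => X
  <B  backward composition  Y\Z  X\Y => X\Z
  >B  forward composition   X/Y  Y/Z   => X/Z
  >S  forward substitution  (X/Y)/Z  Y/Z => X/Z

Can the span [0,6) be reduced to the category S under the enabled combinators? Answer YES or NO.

YES

[0,6] S   <
  [0,2] NP   <
    [0,1] "a" : PP/NP
    [1,2] "with" : NP\(PP/NP)
  [2,6] S\NP   <B
    [2,5] (NP/S)\NP   >
      [2,3] "some" : ((NP/S)\NP)/NP
      [3,5] NP   >
        [3,4] "city" : NP/S
        [4,5] "ate" : S
    [5,6] "map" : S\(NP/S)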